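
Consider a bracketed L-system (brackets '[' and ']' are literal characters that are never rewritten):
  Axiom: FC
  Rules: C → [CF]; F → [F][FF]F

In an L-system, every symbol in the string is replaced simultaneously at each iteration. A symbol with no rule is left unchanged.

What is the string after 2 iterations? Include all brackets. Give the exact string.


Step 0: FC
Step 1: [F][FF]F[CF]
Step 2: [[F][FF]F][[F][FF]F[F][FF]F][F][FF]F[[CF][F][FF]F]

Answer: [[F][FF]F][[F][FF]F[F][FF]F][F][FF]F[[CF][F][FF]F]


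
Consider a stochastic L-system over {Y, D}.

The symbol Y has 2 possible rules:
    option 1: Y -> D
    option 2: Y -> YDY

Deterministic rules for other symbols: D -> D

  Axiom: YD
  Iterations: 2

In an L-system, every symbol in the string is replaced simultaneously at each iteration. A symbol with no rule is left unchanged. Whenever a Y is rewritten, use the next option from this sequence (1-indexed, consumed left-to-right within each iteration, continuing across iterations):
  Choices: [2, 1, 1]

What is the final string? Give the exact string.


Step 0: YD
Step 1: YDYD  (used choices [2])
Step 2: DDDD  (used choices [1, 1])

Answer: DDDD


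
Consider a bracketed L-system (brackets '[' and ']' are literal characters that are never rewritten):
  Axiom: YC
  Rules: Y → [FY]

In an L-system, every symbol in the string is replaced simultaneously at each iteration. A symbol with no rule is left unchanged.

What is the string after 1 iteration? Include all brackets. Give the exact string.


Answer: [FY]C

Derivation:
Step 0: YC
Step 1: [FY]C


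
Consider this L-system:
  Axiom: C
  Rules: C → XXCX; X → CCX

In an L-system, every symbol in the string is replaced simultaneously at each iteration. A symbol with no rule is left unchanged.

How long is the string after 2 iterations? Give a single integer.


Step 0: length = 1
Step 1: length = 4
Step 2: length = 13

Answer: 13


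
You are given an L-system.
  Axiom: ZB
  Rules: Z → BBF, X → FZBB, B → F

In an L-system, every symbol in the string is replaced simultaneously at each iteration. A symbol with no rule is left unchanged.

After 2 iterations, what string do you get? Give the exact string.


Answer: FFFF

Derivation:
Step 0: ZB
Step 1: BBFF
Step 2: FFFF


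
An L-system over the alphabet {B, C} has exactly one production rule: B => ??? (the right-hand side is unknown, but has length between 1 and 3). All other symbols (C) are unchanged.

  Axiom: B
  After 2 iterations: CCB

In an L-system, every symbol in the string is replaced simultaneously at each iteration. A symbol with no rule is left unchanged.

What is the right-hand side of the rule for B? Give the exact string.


Answer: CB

Derivation:
Trying B => CB:
  Step 0: B
  Step 1: CB
  Step 2: CCB
Matches the given result.


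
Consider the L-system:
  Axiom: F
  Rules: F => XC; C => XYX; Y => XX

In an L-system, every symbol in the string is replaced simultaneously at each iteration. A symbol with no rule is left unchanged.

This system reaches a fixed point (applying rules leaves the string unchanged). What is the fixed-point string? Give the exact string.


Answer: XXXXX

Derivation:
Step 0: F
Step 1: XC
Step 2: XXYX
Step 3: XXXXX
Step 4: XXXXX  (unchanged — fixed point at step 3)


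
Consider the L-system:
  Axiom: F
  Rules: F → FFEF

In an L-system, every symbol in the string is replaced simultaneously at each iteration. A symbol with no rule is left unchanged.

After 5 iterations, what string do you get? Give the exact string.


Step 0: F
Step 1: FFEF
Step 2: FFEFFFEFEFFEF
Step 3: FFEFFFEFEFFEFFFEFFFEFEFFEFEFFEFFFEFEFFEF
Step 4: FFEFFFEFEFFEFFFEFFFEFEFFEFEFFEFFFEFEFFEFFFEFFFEFEFFEFFFEFFFEFEFFEFEFFEFFFEFEFFEFEFFEFFFEFEFFEFFFEFFFEFEFFEFEFFEFFFEFEFFEF
Step 5: FFEFFFEFEFFEFFFEFFFEFEFFEFEFFEFFFEFEFFEFFFEFFFEFEFFEFFFEFFFEFEFFEFEFFEFFFEFEFFEFEFFEFFFEFEFFEFFFEFFFEFEFFEFEFFEFFFEFEFFEFFFEFFFEFEFFEFFFEFFFEFEFFEFEFFEFFFEFEFFEFFFEFFFEFEFFEFFFEFFFEFEFFEFEFFEFFFEFEFFEFEFFEFFFEFEFFEFFFEFFFEFEFFEFEFFEFFFEFEFFEFEFFEFFFEFEFFEFFFEFFFEFEFFEFEFFEFFFEFEFFEFFFEFFFEFEFFEFFFEFFFEFEFFEFEFFEFFFEFEFFEFEFFEFFFEFEFFEFFFEFFFEFEFFEFEFFEFFFEFEFFEF

Answer: FFEFFFEFEFFEFFFEFFFEFEFFEFEFFEFFFEFEFFEFFFEFFFEFEFFEFFFEFFFEFEFFEFEFFEFFFEFEFFEFEFFEFFFEFEFFEFFFEFFFEFEFFEFEFFEFFFEFEFFEFFFEFFFEFEFFEFFFEFFFEFEFFEFEFFEFFFEFEFFEFFFEFFFEFEFFEFFFEFFFEFEFFEFEFFEFFFEFEFFEFEFFEFFFEFEFFEFFFEFFFEFEFFEFEFFEFFFEFEFFEFEFFEFFFEFEFFEFFFEFFFEFEFFEFEFFEFFFEFEFFEFFFEFFFEFEFFEFFFEFFFEFEFFEFEFFEFFFEFEFFEFEFFEFFFEFEFFEFFFEFFFEFEFFEFEFFEFFFEFEFFEF


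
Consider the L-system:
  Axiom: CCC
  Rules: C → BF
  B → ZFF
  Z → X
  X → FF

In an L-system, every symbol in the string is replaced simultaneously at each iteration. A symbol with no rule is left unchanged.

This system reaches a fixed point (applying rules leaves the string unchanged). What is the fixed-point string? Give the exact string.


Answer: FFFFFFFFFFFFFFF

Derivation:
Step 0: CCC
Step 1: BFBFBF
Step 2: ZFFFZFFFZFFF
Step 3: XFFFXFFFXFFF
Step 4: FFFFFFFFFFFFFFF
Step 5: FFFFFFFFFFFFFFF  (unchanged — fixed point at step 4)


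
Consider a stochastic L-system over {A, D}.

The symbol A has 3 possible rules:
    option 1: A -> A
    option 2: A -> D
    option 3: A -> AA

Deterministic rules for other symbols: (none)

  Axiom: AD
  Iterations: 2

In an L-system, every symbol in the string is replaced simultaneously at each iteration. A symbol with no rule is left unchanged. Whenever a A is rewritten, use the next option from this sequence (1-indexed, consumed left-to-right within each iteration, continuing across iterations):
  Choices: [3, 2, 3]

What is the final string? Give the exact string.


Step 0: AD
Step 1: AAD  (used choices [3])
Step 2: DAAD  (used choices [2, 3])

Answer: DAAD


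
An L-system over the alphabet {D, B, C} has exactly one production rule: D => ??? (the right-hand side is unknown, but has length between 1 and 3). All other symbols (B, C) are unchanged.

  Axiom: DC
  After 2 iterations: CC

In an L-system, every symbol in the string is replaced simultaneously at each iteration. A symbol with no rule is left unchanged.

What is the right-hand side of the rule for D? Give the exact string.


Trying D => C:
  Step 0: DC
  Step 1: CC
  Step 2: CC
Matches the given result.

Answer: C


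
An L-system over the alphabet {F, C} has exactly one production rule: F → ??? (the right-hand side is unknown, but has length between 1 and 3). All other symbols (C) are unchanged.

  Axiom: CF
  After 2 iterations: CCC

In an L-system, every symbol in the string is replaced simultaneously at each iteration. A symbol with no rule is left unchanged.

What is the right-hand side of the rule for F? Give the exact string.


Trying F → CC:
  Step 0: CF
  Step 1: CCC
  Step 2: CCC
Matches the given result.

Answer: CC


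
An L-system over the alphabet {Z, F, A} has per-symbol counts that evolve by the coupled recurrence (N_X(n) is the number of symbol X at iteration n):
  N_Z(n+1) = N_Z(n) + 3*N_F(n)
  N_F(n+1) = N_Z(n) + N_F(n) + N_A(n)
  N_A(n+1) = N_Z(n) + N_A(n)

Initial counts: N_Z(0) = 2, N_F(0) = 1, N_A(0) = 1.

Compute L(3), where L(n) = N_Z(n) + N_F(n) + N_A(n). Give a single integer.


Step 0: N_Z=2, N_F=1, N_A=1, L=4
Step 1: N_Z=5, N_F=4, N_A=3, L=12
Step 2: N_Z=17, N_F=12, N_A=8, L=37
Step 3: N_Z=53, N_F=37, N_A=25, L=115

Answer: 115


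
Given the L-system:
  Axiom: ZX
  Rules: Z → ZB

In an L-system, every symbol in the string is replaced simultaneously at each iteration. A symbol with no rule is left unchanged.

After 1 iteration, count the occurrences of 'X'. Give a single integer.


Step 0: ZX  (1 'X')
Step 1: ZBX  (1 'X')

Answer: 1


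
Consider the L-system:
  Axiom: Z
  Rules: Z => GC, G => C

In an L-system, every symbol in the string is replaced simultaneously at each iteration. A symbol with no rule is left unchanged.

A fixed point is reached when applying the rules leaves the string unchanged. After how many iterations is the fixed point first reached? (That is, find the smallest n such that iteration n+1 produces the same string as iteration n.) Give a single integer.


Step 0: Z
Step 1: GC
Step 2: CC
Step 3: CC  (unchanged — fixed point at step 2)

Answer: 2


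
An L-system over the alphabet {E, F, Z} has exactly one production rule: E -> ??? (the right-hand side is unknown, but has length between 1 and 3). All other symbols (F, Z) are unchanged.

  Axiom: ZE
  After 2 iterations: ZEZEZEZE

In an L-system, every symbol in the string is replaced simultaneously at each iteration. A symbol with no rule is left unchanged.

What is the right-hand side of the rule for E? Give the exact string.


Trying E -> EZE:
  Step 0: ZE
  Step 1: ZEZE
  Step 2: ZEZEZEZE
Matches the given result.

Answer: EZE


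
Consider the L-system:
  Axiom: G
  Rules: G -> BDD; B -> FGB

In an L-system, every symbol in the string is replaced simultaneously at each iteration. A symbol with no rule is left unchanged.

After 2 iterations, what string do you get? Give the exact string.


Answer: FGBDD

Derivation:
Step 0: G
Step 1: BDD
Step 2: FGBDD


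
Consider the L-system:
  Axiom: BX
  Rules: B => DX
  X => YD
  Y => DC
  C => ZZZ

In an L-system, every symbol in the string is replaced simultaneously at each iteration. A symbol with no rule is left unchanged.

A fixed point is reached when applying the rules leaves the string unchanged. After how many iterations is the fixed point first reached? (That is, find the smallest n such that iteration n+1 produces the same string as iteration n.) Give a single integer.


Step 0: BX
Step 1: DXYD
Step 2: DYDDCD
Step 3: DDCDDZZZD
Step 4: DDZZZDDZZZD
Step 5: DDZZZDDZZZD  (unchanged — fixed point at step 4)

Answer: 4


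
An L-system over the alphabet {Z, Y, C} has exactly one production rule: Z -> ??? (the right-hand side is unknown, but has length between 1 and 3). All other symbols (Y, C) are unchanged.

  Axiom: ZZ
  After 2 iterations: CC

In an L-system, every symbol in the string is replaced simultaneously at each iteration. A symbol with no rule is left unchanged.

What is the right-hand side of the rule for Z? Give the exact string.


Answer: C

Derivation:
Trying Z -> C:
  Step 0: ZZ
  Step 1: CC
  Step 2: CC
Matches the given result.


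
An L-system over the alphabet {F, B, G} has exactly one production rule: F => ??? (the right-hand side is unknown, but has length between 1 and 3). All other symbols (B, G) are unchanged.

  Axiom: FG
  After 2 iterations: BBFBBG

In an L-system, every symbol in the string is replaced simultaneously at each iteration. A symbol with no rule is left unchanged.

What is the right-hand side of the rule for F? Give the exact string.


Answer: BFB

Derivation:
Trying F => BFB:
  Step 0: FG
  Step 1: BFBG
  Step 2: BBFBBG
Matches the given result.


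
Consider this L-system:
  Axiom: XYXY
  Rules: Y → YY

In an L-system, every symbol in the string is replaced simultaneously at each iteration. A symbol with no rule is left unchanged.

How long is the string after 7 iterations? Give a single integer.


Answer: 258

Derivation:
Step 0: length = 4
Step 1: length = 6
Step 2: length = 10
Step 3: length = 18
Step 4: length = 34
Step 5: length = 66
Step 6: length = 130
Step 7: length = 258


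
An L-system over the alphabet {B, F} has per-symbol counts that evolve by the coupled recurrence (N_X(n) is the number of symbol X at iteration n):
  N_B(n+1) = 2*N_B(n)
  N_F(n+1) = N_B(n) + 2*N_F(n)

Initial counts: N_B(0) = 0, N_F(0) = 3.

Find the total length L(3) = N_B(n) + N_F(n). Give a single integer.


Step 0: N_B=0, N_F=3, L=3
Step 1: N_B=0, N_F=6, L=6
Step 2: N_B=0, N_F=12, L=12
Step 3: N_B=0, N_F=24, L=24

Answer: 24


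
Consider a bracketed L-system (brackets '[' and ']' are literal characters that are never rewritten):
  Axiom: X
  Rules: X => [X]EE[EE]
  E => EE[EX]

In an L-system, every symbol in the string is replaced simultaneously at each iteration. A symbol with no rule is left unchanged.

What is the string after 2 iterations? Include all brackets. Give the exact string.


Step 0: X
Step 1: [X]EE[EE]
Step 2: [[X]EE[EE]]EE[EX]EE[EX][EE[EX]EE[EX]]

Answer: [[X]EE[EE]]EE[EX]EE[EX][EE[EX]EE[EX]]


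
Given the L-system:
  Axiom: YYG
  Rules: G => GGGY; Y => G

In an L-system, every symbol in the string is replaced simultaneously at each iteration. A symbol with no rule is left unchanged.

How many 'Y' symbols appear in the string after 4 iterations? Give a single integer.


Step 0: YYG  (2 'Y')
Step 1: GGGGGY  (1 'Y')
Step 2: GGGYGGGYGGGYGGGYGGGYG  (5 'Y')
Step 3: GGGYGGGYGGGYGGGGYGGGYGGGYGGGGYGGGYGGGYGGGGYGGGYGGGYGGGGYGGGYGGGYGGGGY  (16 'Y')
Step 4: GGGYGGGYGGGYGGGGYGGGYGGGYGGGGYGGGYGGGYGGGGYGGGYGGGYGGGYGGGGYGGGYGGGYGGGGYGGGYGGGYGGGGYGGGYGGGYGGGYGGGGYGGGYGGGYGGGGYGGGYGGGYGGGGYGGGYGGGYGGGYGGGGYGGGYGGGYGGGGYGGGYGGGYGGGGYGGGYGGGYGGGYGGGGYGGGYGGGYGGGGYGGGYGGGYGGGGYGGGYGGGYGGGYG  (53 'Y')

Answer: 53


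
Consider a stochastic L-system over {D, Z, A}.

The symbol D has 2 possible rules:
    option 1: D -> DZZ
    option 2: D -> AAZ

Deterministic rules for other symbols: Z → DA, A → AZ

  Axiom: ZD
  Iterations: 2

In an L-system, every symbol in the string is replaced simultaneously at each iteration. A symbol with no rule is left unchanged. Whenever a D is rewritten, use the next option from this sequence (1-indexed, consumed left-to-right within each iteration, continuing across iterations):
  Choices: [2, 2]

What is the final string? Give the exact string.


Step 0: ZD
Step 1: DAAAZ  (used choices [2])
Step 2: AAZAZAZAZDA  (used choices [2])

Answer: AAZAZAZAZDA


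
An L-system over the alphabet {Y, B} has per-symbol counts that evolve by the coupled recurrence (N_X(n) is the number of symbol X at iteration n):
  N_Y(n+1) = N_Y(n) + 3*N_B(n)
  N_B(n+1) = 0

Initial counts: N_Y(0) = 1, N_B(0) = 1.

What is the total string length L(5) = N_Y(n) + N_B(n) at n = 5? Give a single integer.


Step 0: N_Y=1, N_B=1, L=2
Step 1: N_Y=4, N_B=0, L=4
Step 2: N_Y=4, N_B=0, L=4
Step 3: N_Y=4, N_B=0, L=4
Step 4: N_Y=4, N_B=0, L=4
Step 5: N_Y=4, N_B=0, L=4

Answer: 4


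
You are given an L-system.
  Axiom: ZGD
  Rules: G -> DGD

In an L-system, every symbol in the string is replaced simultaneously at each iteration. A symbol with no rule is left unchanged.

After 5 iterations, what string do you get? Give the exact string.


Step 0: ZGD
Step 1: ZDGDD
Step 2: ZDDGDDD
Step 3: ZDDDGDDDD
Step 4: ZDDDDGDDDDD
Step 5: ZDDDDDGDDDDDD

Answer: ZDDDDDGDDDDDD


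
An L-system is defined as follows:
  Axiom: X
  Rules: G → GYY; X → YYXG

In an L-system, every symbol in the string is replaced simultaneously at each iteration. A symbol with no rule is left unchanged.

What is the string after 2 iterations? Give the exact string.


Step 0: X
Step 1: YYXG
Step 2: YYYYXGGYY

Answer: YYYYXGGYY


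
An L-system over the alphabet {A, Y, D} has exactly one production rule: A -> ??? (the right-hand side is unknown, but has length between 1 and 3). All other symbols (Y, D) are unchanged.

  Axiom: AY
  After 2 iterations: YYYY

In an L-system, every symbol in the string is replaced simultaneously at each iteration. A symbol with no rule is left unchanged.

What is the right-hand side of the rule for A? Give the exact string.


Answer: YYY

Derivation:
Trying A -> YYY:
  Step 0: AY
  Step 1: YYYY
  Step 2: YYYY
Matches the given result.


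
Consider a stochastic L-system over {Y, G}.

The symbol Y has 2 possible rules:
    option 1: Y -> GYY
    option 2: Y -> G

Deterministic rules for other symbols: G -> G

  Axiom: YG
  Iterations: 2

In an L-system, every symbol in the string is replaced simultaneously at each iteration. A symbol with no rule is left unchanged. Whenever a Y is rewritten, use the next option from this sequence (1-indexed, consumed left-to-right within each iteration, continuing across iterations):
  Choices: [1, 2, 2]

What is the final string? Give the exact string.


Answer: GGGG

Derivation:
Step 0: YG
Step 1: GYYG  (used choices [1])
Step 2: GGGG  (used choices [2, 2])


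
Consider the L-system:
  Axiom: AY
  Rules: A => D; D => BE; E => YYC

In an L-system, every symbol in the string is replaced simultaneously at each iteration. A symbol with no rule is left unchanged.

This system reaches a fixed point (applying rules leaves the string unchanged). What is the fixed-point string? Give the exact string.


Answer: BYYCY

Derivation:
Step 0: AY
Step 1: DY
Step 2: BEY
Step 3: BYYCY
Step 4: BYYCY  (unchanged — fixed point at step 3)


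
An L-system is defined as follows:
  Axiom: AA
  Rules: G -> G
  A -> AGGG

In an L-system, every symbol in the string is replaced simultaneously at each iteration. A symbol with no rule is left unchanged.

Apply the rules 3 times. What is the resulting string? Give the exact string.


Step 0: AA
Step 1: AGGGAGGG
Step 2: AGGGGGGAGGGGGG
Step 3: AGGGGGGGGGAGGGGGGGGG

Answer: AGGGGGGGGGAGGGGGGGGG


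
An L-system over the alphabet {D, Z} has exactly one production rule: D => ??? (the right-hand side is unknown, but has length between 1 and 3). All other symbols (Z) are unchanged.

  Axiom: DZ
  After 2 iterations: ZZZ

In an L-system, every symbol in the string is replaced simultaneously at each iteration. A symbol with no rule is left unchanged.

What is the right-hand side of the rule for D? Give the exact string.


Trying D => ZZ:
  Step 0: DZ
  Step 1: ZZZ
  Step 2: ZZZ
Matches the given result.

Answer: ZZ


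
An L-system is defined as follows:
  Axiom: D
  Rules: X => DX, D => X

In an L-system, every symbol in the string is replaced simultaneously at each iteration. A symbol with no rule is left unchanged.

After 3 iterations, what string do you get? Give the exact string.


Answer: XDX

Derivation:
Step 0: D
Step 1: X
Step 2: DX
Step 3: XDX


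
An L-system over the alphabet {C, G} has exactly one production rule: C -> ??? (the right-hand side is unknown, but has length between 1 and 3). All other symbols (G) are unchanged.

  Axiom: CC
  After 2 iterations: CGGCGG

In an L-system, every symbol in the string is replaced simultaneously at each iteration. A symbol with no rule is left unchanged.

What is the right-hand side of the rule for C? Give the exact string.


Answer: CG

Derivation:
Trying C -> CG:
  Step 0: CC
  Step 1: CGCG
  Step 2: CGGCGG
Matches the given result.


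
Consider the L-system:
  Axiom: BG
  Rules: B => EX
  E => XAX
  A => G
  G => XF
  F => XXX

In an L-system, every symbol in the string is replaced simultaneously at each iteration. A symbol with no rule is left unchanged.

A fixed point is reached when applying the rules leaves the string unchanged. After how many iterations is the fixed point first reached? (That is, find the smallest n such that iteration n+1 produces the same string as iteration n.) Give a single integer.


Answer: 5

Derivation:
Step 0: BG
Step 1: EXXF
Step 2: XAXXXXXX
Step 3: XGXXXXXX
Step 4: XXFXXXXXX
Step 5: XXXXXXXXXXX
Step 6: XXXXXXXXXXX  (unchanged — fixed point at step 5)


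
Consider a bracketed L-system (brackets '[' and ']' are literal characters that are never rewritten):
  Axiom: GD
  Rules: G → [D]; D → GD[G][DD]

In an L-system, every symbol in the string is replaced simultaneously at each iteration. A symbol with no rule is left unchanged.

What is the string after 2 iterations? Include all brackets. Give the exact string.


Answer: [GD[G][DD]][D]GD[G][DD][[D]][GD[G][DD]GD[G][DD]]

Derivation:
Step 0: GD
Step 1: [D]GD[G][DD]
Step 2: [GD[G][DD]][D]GD[G][DD][[D]][GD[G][DD]GD[G][DD]]


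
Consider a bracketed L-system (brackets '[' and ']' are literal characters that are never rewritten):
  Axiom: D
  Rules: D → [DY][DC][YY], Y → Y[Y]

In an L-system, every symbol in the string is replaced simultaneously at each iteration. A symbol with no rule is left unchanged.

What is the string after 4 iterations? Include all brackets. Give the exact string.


Step 0: D
Step 1: [DY][DC][YY]
Step 2: [[DY][DC][YY]Y[Y]][[DY][DC][YY]C][Y[Y]Y[Y]]
Step 3: [[[DY][DC][YY]Y[Y]][[DY][DC][YY]C][Y[Y]Y[Y]]Y[Y][Y[Y]]][[[DY][DC][YY]Y[Y]][[DY][DC][YY]C][Y[Y]Y[Y]]C][Y[Y][Y[Y]]Y[Y][Y[Y]]]
Step 4: [[[[DY][DC][YY]Y[Y]][[DY][DC][YY]C][Y[Y]Y[Y]]Y[Y][Y[Y]]][[[DY][DC][YY]Y[Y]][[DY][DC][YY]C][Y[Y]Y[Y]]C][Y[Y][Y[Y]]Y[Y][Y[Y]]]Y[Y][Y[Y]][Y[Y][Y[Y]]]][[[[DY][DC][YY]Y[Y]][[DY][DC][YY]C][Y[Y]Y[Y]]Y[Y][Y[Y]]][[[DY][DC][YY]Y[Y]][[DY][DC][YY]C][Y[Y]Y[Y]]C][Y[Y][Y[Y]]Y[Y][Y[Y]]]C][Y[Y][Y[Y]][Y[Y][Y[Y]]]Y[Y][Y[Y]][Y[Y][Y[Y]]]]

Answer: [[[[DY][DC][YY]Y[Y]][[DY][DC][YY]C][Y[Y]Y[Y]]Y[Y][Y[Y]]][[[DY][DC][YY]Y[Y]][[DY][DC][YY]C][Y[Y]Y[Y]]C][Y[Y][Y[Y]]Y[Y][Y[Y]]]Y[Y][Y[Y]][Y[Y][Y[Y]]]][[[[DY][DC][YY]Y[Y]][[DY][DC][YY]C][Y[Y]Y[Y]]Y[Y][Y[Y]]][[[DY][DC][YY]Y[Y]][[DY][DC][YY]C][Y[Y]Y[Y]]C][Y[Y][Y[Y]]Y[Y][Y[Y]]]C][Y[Y][Y[Y]][Y[Y][Y[Y]]]Y[Y][Y[Y]][Y[Y][Y[Y]]]]


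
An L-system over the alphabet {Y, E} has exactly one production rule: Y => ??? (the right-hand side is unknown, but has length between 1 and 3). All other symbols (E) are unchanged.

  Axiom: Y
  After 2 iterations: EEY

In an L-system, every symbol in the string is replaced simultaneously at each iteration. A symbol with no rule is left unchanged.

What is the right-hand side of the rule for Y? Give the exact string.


Trying Y => EY:
  Step 0: Y
  Step 1: EY
  Step 2: EEY
Matches the given result.

Answer: EY


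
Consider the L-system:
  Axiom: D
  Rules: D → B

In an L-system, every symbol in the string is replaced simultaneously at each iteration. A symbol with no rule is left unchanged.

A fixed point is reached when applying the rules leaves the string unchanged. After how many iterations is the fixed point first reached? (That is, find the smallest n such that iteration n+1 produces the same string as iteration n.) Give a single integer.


Step 0: D
Step 1: B
Step 2: B  (unchanged — fixed point at step 1)

Answer: 1


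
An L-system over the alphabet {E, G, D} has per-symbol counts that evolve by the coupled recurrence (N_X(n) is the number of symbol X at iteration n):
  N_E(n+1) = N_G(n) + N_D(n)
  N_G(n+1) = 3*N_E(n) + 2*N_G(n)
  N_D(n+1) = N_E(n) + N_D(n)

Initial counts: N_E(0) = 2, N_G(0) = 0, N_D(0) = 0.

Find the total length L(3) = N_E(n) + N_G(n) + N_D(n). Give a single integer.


Step 0: N_E=2, N_G=0, N_D=0, L=2
Step 1: N_E=0, N_G=6, N_D=2, L=8
Step 2: N_E=8, N_G=12, N_D=2, L=22
Step 3: N_E=14, N_G=48, N_D=10, L=72

Answer: 72


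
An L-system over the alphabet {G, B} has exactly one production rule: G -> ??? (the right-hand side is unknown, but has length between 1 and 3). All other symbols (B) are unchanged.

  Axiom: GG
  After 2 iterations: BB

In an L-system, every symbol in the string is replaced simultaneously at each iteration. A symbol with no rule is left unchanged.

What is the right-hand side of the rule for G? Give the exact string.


Trying G -> B:
  Step 0: GG
  Step 1: BB
  Step 2: BB
Matches the given result.

Answer: B


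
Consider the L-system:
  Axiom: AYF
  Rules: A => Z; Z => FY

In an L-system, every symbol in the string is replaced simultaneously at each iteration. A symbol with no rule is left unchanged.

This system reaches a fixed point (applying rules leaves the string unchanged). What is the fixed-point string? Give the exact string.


Step 0: AYF
Step 1: ZYF
Step 2: FYYF
Step 3: FYYF  (unchanged — fixed point at step 2)

Answer: FYYF


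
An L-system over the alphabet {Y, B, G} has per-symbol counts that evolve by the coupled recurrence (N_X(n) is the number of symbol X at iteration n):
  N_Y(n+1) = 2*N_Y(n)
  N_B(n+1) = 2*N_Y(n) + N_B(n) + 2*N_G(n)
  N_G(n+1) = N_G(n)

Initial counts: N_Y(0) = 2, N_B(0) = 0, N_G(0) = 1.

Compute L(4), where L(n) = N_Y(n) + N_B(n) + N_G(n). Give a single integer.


Answer: 101

Derivation:
Step 0: N_Y=2, N_B=0, N_G=1, L=3
Step 1: N_Y=4, N_B=6, N_G=1, L=11
Step 2: N_Y=8, N_B=16, N_G=1, L=25
Step 3: N_Y=16, N_B=34, N_G=1, L=51
Step 4: N_Y=32, N_B=68, N_G=1, L=101


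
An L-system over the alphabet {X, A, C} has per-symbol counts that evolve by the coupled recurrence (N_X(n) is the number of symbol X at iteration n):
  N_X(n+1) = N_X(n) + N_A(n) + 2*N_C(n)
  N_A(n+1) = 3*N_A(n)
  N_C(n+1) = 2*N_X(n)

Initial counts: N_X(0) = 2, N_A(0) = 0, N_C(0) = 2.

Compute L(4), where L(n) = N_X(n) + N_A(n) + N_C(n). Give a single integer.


Answer: 170

Derivation:
Step 0: N_X=2, N_A=0, N_C=2, L=4
Step 1: N_X=6, N_A=0, N_C=4, L=10
Step 2: N_X=14, N_A=0, N_C=12, L=26
Step 3: N_X=38, N_A=0, N_C=28, L=66
Step 4: N_X=94, N_A=0, N_C=76, L=170


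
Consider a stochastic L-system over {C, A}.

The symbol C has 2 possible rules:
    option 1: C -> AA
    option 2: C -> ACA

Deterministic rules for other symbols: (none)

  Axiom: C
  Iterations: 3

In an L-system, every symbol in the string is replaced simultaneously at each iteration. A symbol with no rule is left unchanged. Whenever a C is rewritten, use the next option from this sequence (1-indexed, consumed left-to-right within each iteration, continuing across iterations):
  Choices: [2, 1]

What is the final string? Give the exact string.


Answer: AAAA

Derivation:
Step 0: C
Step 1: ACA  (used choices [2])
Step 2: AAAA  (used choices [1])
Step 3: AAAA  (used choices [])


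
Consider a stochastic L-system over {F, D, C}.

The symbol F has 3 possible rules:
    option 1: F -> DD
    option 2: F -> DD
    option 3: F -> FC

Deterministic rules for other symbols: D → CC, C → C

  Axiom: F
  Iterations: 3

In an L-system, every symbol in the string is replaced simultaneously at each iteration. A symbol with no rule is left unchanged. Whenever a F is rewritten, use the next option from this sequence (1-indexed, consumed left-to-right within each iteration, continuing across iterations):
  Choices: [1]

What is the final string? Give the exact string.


Answer: CCCC

Derivation:
Step 0: F
Step 1: DD  (used choices [1])
Step 2: CCCC  (used choices [])
Step 3: CCCC  (used choices [])


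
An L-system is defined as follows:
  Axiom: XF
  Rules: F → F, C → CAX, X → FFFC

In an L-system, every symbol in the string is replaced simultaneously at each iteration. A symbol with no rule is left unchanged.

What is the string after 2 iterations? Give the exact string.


Answer: FFFCAXF

Derivation:
Step 0: XF
Step 1: FFFCF
Step 2: FFFCAXF


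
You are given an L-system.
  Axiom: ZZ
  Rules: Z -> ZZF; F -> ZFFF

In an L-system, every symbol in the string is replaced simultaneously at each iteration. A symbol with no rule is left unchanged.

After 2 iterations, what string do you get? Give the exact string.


Answer: ZZFZZFZFFFZZFZZFZFFF

Derivation:
Step 0: ZZ
Step 1: ZZFZZF
Step 2: ZZFZZFZFFFZZFZZFZFFF


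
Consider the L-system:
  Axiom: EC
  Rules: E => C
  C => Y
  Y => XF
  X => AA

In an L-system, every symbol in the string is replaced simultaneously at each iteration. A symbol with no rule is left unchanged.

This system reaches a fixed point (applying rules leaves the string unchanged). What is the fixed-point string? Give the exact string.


Answer: AAFAAF

Derivation:
Step 0: EC
Step 1: CY
Step 2: YXF
Step 3: XFAAF
Step 4: AAFAAF
Step 5: AAFAAF  (unchanged — fixed point at step 4)


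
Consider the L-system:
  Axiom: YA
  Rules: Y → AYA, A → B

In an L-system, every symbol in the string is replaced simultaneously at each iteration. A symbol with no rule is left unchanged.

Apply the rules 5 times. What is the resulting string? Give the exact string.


Step 0: YA
Step 1: AYAB
Step 2: BAYABB
Step 3: BBAYABBB
Step 4: BBBAYABBBB
Step 5: BBBBAYABBBBB

Answer: BBBBAYABBBBB


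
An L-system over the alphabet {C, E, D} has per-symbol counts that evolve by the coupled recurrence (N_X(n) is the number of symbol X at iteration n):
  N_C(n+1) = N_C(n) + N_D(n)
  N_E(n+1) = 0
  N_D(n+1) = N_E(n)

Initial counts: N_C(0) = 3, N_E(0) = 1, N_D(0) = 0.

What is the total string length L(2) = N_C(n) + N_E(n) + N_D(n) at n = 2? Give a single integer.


Answer: 4

Derivation:
Step 0: N_C=3, N_E=1, N_D=0, L=4
Step 1: N_C=3, N_E=0, N_D=1, L=4
Step 2: N_C=4, N_E=0, N_D=0, L=4


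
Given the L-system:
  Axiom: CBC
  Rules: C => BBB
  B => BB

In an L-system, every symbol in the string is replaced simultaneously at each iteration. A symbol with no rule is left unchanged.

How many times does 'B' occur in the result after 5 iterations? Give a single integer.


Answer: 128

Derivation:
Step 0: CBC  (1 'B')
Step 1: BBBBBBBB  (8 'B')
Step 2: BBBBBBBBBBBBBBBB  (16 'B')
Step 3: BBBBBBBBBBBBBBBBBBBBBBBBBBBBBBBB  (32 'B')
Step 4: BBBBBBBBBBBBBBBBBBBBBBBBBBBBBBBBBBBBBBBBBBBBBBBBBBBBBBBBBBBBBBBB  (64 'B')
Step 5: BBBBBBBBBBBBBBBBBBBBBBBBBBBBBBBBBBBBBBBBBBBBBBBBBBBBBBBBBBBBBBBBBBBBBBBBBBBBBBBBBBBBBBBBBBBBBBBBBBBBBBBBBBBBBBBBBBBBBBBBBBBBBBBB  (128 'B')


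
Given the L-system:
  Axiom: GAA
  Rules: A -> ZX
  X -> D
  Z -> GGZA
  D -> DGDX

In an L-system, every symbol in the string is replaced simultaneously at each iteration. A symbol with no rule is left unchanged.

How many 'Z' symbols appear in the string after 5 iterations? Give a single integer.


Step 0: GAA  (0 'Z')
Step 1: GZXZX  (2 'Z')
Step 2: GGGZADGGZAD  (2 'Z')
Step 3: GGGGGZAZXDGDXGGGGZAZXDGDX  (4 'Z')
Step 4: GGGGGGGZAZXGGZADDGDXGDGDXDGGGGGGZAZXGGZADDGDXGDGDXD  (6 'Z')
Step 5: GGGGGGGGGZAZXGGZADGGGGZAZXDGDXDGDXGDGDXDGDGDXGDGDXDDGDXGGGGGGGGZAZXGGZADGGGGZAZXDGDXDGDXGDGDXDGDGDXGDGDXDDGDX  (10 'Z')

Answer: 10


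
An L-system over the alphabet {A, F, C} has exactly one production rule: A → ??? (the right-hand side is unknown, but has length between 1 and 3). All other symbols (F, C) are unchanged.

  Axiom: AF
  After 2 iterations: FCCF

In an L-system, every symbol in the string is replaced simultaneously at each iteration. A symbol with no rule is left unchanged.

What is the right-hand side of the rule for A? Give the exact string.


Answer: FCC

Derivation:
Trying A → FCC:
  Step 0: AF
  Step 1: FCCF
  Step 2: FCCF
Matches the given result.


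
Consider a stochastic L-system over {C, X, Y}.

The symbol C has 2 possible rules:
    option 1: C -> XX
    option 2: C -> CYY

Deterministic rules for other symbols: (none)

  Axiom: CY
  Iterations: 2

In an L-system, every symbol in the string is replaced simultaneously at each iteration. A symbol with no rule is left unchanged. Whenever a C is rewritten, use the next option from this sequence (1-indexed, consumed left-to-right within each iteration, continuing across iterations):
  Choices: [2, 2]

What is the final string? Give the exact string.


Answer: CYYYYY

Derivation:
Step 0: CY
Step 1: CYYY  (used choices [2])
Step 2: CYYYYY  (used choices [2])


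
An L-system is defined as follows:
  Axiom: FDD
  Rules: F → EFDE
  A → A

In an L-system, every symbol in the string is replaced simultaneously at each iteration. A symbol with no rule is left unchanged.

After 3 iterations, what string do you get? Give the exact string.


Answer: EEEFDEDEDEDD

Derivation:
Step 0: FDD
Step 1: EFDEDD
Step 2: EEFDEDEDD
Step 3: EEEFDEDEDEDD


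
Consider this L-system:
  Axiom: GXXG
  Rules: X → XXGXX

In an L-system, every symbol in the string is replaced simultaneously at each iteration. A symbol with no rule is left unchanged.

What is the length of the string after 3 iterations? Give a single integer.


Answer: 172

Derivation:
Step 0: length = 4
Step 1: length = 12
Step 2: length = 44
Step 3: length = 172


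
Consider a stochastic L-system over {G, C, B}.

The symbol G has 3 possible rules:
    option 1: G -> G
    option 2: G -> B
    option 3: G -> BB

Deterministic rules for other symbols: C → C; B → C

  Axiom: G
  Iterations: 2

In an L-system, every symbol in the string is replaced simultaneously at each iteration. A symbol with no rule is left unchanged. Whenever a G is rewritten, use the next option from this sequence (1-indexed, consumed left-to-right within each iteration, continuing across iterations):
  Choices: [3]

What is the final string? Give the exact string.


Answer: CC

Derivation:
Step 0: G
Step 1: BB  (used choices [3])
Step 2: CC  (used choices [])


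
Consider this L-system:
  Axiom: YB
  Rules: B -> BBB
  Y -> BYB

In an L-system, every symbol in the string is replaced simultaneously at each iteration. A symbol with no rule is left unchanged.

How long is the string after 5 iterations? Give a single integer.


Step 0: length = 2
Step 1: length = 6
Step 2: length = 18
Step 3: length = 54
Step 4: length = 162
Step 5: length = 486

Answer: 486


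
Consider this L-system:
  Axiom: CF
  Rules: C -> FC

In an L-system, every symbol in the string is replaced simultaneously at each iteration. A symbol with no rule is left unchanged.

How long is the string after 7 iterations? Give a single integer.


Answer: 9

Derivation:
Step 0: length = 2
Step 1: length = 3
Step 2: length = 4
Step 3: length = 5
Step 4: length = 6
Step 5: length = 7
Step 6: length = 8
Step 7: length = 9


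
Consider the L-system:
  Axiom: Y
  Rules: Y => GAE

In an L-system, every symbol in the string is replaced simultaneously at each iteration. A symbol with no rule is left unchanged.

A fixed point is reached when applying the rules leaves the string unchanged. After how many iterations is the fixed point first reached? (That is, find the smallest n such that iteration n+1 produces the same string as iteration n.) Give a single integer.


Step 0: Y
Step 1: GAE
Step 2: GAE  (unchanged — fixed point at step 1)

Answer: 1


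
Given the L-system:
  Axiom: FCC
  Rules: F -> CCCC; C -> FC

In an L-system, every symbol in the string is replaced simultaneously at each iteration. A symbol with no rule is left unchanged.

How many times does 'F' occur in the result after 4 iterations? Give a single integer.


Step 0: FCC  (1 'F')
Step 1: CCCCFCFC  (2 'F')
Step 2: FCFCFCFCCCCCFCCCCCFC  (6 'F')
Step 3: CCCCFCCCCCFCCCCCFCCCCCFCFCFCFCFCCCCCFCFCFCFCFCCCCCFC  (14 'F')
Step 4: FCFCFCFCCCCCFCFCFCFCFCCCCCFCFCFCFCFCCCCCFCFCFCFCFCCCCCFCCCCCFCCCCCFCCCCCFCCCCCFCFCFCFCFCCCCCFCCCCCFCCCCCFCCCCCFCCCCCFCFCFCFCFCCCCCFC  (38 'F')

Answer: 38


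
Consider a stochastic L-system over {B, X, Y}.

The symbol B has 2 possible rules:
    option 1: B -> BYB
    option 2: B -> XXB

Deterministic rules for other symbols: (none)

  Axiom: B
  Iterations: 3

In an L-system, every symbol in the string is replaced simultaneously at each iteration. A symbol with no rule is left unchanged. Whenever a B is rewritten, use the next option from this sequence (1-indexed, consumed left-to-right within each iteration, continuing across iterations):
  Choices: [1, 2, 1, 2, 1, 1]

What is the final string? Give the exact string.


Step 0: B
Step 1: BYB  (used choices [1])
Step 2: XXBYBYB  (used choices [2, 1])
Step 3: XXXXBYBYBYBYB  (used choices [2, 1, 1])

Answer: XXXXBYBYBYBYB


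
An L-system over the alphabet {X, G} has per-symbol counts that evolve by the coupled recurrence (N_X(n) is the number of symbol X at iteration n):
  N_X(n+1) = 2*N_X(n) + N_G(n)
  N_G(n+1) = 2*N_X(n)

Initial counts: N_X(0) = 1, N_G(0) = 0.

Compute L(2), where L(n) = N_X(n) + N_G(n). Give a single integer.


Step 0: N_X=1, N_G=0, L=1
Step 1: N_X=2, N_G=2, L=4
Step 2: N_X=6, N_G=4, L=10

Answer: 10


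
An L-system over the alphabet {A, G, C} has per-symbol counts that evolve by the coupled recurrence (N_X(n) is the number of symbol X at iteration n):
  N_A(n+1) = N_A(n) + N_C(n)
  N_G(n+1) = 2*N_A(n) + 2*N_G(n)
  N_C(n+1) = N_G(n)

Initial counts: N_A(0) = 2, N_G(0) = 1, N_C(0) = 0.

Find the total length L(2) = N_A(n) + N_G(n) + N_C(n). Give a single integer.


Step 0: N_A=2, N_G=1, N_C=0, L=3
Step 1: N_A=2, N_G=6, N_C=1, L=9
Step 2: N_A=3, N_G=16, N_C=6, L=25

Answer: 25


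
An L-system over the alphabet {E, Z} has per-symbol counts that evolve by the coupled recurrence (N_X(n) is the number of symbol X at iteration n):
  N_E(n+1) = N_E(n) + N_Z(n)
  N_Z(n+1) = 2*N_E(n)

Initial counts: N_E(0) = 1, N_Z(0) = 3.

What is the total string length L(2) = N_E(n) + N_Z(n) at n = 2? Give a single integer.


Answer: 14

Derivation:
Step 0: N_E=1, N_Z=3, L=4
Step 1: N_E=4, N_Z=2, L=6
Step 2: N_E=6, N_Z=8, L=14


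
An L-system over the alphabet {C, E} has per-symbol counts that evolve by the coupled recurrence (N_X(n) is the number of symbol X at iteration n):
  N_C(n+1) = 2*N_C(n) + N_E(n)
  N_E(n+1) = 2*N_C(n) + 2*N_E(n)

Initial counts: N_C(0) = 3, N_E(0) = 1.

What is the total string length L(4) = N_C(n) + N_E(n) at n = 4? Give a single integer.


Answer: 608

Derivation:
Step 0: N_C=3, N_E=1, L=4
Step 1: N_C=7, N_E=8, L=15
Step 2: N_C=22, N_E=30, L=52
Step 3: N_C=74, N_E=104, L=178
Step 4: N_C=252, N_E=356, L=608


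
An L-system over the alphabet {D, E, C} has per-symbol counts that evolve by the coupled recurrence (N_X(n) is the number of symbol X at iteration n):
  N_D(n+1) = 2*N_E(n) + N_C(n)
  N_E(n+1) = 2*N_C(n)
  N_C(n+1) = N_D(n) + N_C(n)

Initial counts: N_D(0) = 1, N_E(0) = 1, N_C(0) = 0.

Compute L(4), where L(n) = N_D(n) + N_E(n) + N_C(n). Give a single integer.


Answer: 35

Derivation:
Step 0: N_D=1, N_E=1, N_C=0, L=2
Step 1: N_D=2, N_E=0, N_C=1, L=3
Step 2: N_D=1, N_E=2, N_C=3, L=6
Step 3: N_D=7, N_E=6, N_C=4, L=17
Step 4: N_D=16, N_E=8, N_C=11, L=35


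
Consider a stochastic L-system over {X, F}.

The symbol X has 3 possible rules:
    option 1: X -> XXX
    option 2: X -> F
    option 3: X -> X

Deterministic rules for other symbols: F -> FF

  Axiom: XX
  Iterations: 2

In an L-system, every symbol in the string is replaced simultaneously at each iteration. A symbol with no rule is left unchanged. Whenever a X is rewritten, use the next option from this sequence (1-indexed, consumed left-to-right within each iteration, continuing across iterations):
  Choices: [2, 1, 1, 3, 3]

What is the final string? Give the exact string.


Answer: FFXXXXX

Derivation:
Step 0: XX
Step 1: FXXX  (used choices [2, 1])
Step 2: FFXXXXX  (used choices [1, 3, 3])


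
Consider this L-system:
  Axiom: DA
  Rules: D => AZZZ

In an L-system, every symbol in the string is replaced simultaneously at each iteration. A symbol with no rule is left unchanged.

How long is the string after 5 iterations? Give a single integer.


Step 0: length = 2
Step 1: length = 5
Step 2: length = 5
Step 3: length = 5
Step 4: length = 5
Step 5: length = 5

Answer: 5


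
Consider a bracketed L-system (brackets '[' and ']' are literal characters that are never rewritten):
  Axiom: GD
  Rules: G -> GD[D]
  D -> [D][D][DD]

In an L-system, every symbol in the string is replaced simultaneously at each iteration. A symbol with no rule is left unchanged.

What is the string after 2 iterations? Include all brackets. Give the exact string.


Answer: GD[D][D][D][DD][[D][D][DD]][[D][D][DD]][[D][D][DD]][[D][D][DD][D][D][DD]]

Derivation:
Step 0: GD
Step 1: GD[D][D][D][DD]
Step 2: GD[D][D][D][DD][[D][D][DD]][[D][D][DD]][[D][D][DD]][[D][D][DD][D][D][DD]]


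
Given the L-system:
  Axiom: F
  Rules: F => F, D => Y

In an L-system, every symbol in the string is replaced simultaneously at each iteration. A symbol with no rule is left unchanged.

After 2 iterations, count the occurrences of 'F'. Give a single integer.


Answer: 1

Derivation:
Step 0: F  (1 'F')
Step 1: F  (1 'F')
Step 2: F  (1 'F')


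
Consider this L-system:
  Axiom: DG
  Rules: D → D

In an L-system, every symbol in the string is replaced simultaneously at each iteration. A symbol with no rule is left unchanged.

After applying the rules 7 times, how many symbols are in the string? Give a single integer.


Answer: 2

Derivation:
Step 0: length = 2
Step 1: length = 2
Step 2: length = 2
Step 3: length = 2
Step 4: length = 2
Step 5: length = 2
Step 6: length = 2
Step 7: length = 2


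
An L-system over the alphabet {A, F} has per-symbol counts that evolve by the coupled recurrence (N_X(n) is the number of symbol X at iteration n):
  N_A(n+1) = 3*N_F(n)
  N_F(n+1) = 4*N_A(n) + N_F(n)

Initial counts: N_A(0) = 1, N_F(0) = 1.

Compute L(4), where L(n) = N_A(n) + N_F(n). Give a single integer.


Step 0: N_A=1, N_F=1, L=2
Step 1: N_A=3, N_F=5, L=8
Step 2: N_A=15, N_F=17, L=32
Step 3: N_A=51, N_F=77, L=128
Step 4: N_A=231, N_F=281, L=512

Answer: 512
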